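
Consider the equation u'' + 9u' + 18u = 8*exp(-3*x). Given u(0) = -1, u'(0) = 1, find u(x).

u = -23*exp(-3*x)/9 + 14*exp(-6*x)/9 + 8*x*exp(-3*x)/3

Characteristic equation r² + 9r + 18 = 0 factors as (r + 6)(r + 3) = 0, so r = -6, -3.
Hence u_h = C1*exp(-6*x) + C2*exp(-3*x).
Since exp(-3*x) solves the homogeneous equation (r = -3 is a root of multiplicity 1), multiply the trial by x. Try u_p = A*x*exp(-3*x). Substituting into the equation and dividing by exp(-3*x) gives A = 8/3, so u_p = 8*x*exp(-3*x)/3.
General solution: u = C1*exp(-6*x) + C2*exp(-3*x) + 8*x*exp(-3*x)/3.
Apply the initial conditions: u(0) = C1 + C2 = -1 and u'(0) = 8/3 - 6*C1 - 3*C2 = 1. Solving gives C1 = 14/9, C2 = -23/9.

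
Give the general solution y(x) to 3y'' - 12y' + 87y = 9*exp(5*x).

Divide through by 3: y'' - 4y' + 29y = 3*exp(5*x).
Characteristic equation r² - 4r + 29 = 0 has discriminant (-4)² - 4·(29) = -100 < 0, so r = 2 ± 5i.
Hence y_h = C1*cos(5*x)*exp(2*x) + C2*exp(2*x)*sin(5*x).
Try y_p = A*exp(5*x). Substituting into the equation and dividing by exp(5*x) gives A = 3/34, so y_p = 3*exp(5*x)/34.

y = 3*exp(5*x)/34 + C1*cos(5*x)*exp(2*x) + C2*exp(2*x)*sin(5*x)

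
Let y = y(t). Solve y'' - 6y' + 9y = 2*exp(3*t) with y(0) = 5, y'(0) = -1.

y = 5*exp(3*t) + t**2*exp(3*t) - 16*t*exp(3*t)

Characteristic equation r² - 6r + 9 = 0 has discriminant (-6)² - 4·(9) = 0, so r = 3 is a repeated root.
Hence y_h = (C1 + C2*t)*exp(3*t).
Since exp(3*t) solves the homogeneous equation (r = 3 is a root of multiplicity 2), multiply the trial by t^2. Try y_p = A*t^2*exp(3*t). Substituting into the equation and dividing by exp(3*t) gives A = 1, so y_p = t^2*exp(3*t).
General solution: y = C1*exp(3*t) + t^2*exp(3*t) + C2*t*exp(3*t).
Apply the initial conditions: y(0) = C1 = 5 and y'(0) = C2 + 3*C1 = -1. Solving gives C1 = 5, C2 = -16.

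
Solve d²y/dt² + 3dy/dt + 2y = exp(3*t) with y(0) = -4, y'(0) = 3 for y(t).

Characteristic equation r² + 3r + 2 = 0 factors as (r + 1)(r + 2) = 0, so r = -1, -2.
Hence y_h = C1*exp(-t) + C2*exp(-2*t).
Try y_p = A*exp(3*t). Substituting into the equation and dividing by exp(3*t) gives A = 1/20, so y_p = exp(3*t)/20.
General solution: y = exp(3*t)/20 + C1*exp(-t) + C2*exp(-2*t).
Apply the initial conditions: y(0) = 1/20 + C1 + C2 = -4 and y'(0) = 3/20 - C1 - 2*C2 = 3. Solving gives C1 = -21/4, C2 = 6/5.

y = -21*exp(-t)/4 + exp(3*t)/20 + 6*exp(-2*t)/5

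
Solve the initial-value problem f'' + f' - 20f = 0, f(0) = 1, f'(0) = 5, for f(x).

Characteristic equation r² + r - 20 = 0 factors as (r + 5)(r - 4) = 0, so r = -5, 4.
Hence f_h = C1*exp(-5*x) + C2*exp(4*x).
Apply the initial conditions: f(0) = C1 + C2 = 1 and f'(0) = -5*C1 + 4*C2 = 5. Solving gives C1 = -1/9, C2 = 10/9.

f = -exp(-5*x)/9 + 10*exp(4*x)/9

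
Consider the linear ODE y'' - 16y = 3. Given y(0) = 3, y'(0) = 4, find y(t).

Characteristic equation r² - 16 = 0 factors as (r + 4)(r - 4) = 0, so r = -4, 4.
Hence y_h = C1*exp(-4*t) + C2*exp(4*t).
For the particular solution try y_p = A0. Substituting and matching coefficients of each power of t gives A0 = -3/16, so y_p = -3/16.
General solution: y = -3/16 + C1*exp(-4*t) + C2*exp(4*t).
Apply the initial conditions: y(0) = -3/16 + C1 + C2 = 3 and y'(0) = -4*C1 + 4*C2 = 4. Solving gives C1 = 35/32, C2 = 67/32.

y = -3/16 + 35*exp(-4*t)/32 + 67*exp(4*t)/32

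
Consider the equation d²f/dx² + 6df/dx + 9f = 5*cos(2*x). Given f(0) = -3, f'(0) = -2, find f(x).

Characteristic equation r² + 6r + 9 = 0 has discriminant (6)² - 4·(9) = 0, so r = -3 is a repeated root.
Hence f_h = (C1 + C2*x)*exp(-3*x).
Try f_p = A*cos(2*x) + B*sin(2*x). Substituting and equating the coefficients of cos(2x) and sin(2x) gives A = 25/169, B = 60/169, so f_p = 25*cos(2*x)/169 + 60*sin(2*x)/169.
General solution: f = 25*cos(2*x)/169 + 60*sin(2*x)/169 + C1*exp(-3*x) + C2*x*exp(-3*x).
Apply the initial conditions: f(0) = 25/169 + C1 = -3 and f'(0) = 120/169 + C2 - 3*C1 = -2. Solving gives C1 = -532/169, C2 = -158/13.

f = -532*exp(-3*x)/169 + 25*cos(2*x)/169 + 60*sin(2*x)/169 - 158*x*exp(-3*x)/13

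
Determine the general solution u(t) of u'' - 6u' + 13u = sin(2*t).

u = sin(2*t)/25 + 4*cos(2*t)/75 + C1*cos(2*t)*exp(3*t) + C2*exp(3*t)*sin(2*t)

Characteristic equation r² - 6r + 13 = 0 has discriminant (-6)² - 4·(13) = -16 < 0, so r = 3 ± 2i.
Hence u_h = C1*cos(2*t)*exp(3*t) + C2*exp(3*t)*sin(2*t).
Try u_p = A*cos(2*t) + B*sin(2*t). Substituting and equating the coefficients of cos(2t) and sin(2t) gives A = 4/75, B = 1/25, so u_p = sin(2*t)/25 + 4*cos(2*t)/75.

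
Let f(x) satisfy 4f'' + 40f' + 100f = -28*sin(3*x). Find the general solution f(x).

Divide through by 4: f'' + 10f' + 25f = -7*sin(3*x).
Characteristic equation r² + 10r + 25 = 0 has discriminant (10)² - 4·(25) = 0, so r = -5 is a repeated root.
Hence f_h = (C1 + C2*x)*exp(-5*x).
Try f_p = A*cos(3*x) + B*sin(3*x). Substituting and equating the coefficients of cos(3x) and sin(3x) gives A = 105/578, B = -28/289, so f_p = -28*sin(3*x)/289 + 105*cos(3*x)/578.

f = -28*sin(3*x)/289 + 105*cos(3*x)/578 + C1*exp(-5*x) + C2*x*exp(-5*x)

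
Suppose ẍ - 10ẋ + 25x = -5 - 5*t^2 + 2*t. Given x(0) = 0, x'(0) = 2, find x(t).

Characteristic equation r² - 10r + 25 = 0 has discriminant (-10)² - 4·(25) = 0, so r = 5 is a repeated root.
Hence x_h = (C1 + C2*t)*exp(5*t).
For the particular solution try x_p = A0 + A1*t + A2*t^2. Substituting and matching coefficients of each power of t gives A0 = -27/125, A1 = -2/25, A2 = -1/5, so x_p = -27/125 - 2*t/25 - t^2/5.
General solution: x = -27/125 - 2*t/25 - t^2/5 + C1*exp(5*t) + C2*t*exp(5*t).
Apply the initial conditions: x(0) = -27/125 + C1 = 0 and x'(0) = -2/25 + C2 + 5*C1 = 2. Solving gives C1 = 27/125, C2 = 1.

x = -27/125 - 2*t/25 - t**2/5 + 27*exp(5*t)/125 + t*exp(5*t)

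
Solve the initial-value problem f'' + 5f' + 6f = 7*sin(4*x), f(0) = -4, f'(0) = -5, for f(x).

f = -78*exp(-2*x)/5 - 7*cos(4*x)/25 - 7*sin(4*x)/50 + 297*exp(-3*x)/25

Characteristic equation r² + 5r + 6 = 0 factors as (r + 2)(r + 3) = 0, so r = -2, -3.
Hence f_h = C1*exp(-2*x) + C2*exp(-3*x).
Try f_p = A*cos(4*x) + B*sin(4*x). Substituting and equating the coefficients of cos(4x) and sin(4x) gives A = -7/25, B = -7/50, so f_p = -7*cos(4*x)/25 - 7*sin(4*x)/50.
General solution: f = -7*cos(4*x)/25 - 7*sin(4*x)/50 + C1*exp(-2*x) + C2*exp(-3*x).
Apply the initial conditions: f(0) = -7/25 + C1 + C2 = -4 and f'(0) = -14/25 - 3*C2 - 2*C1 = -5. Solving gives C1 = -78/5, C2 = 297/25.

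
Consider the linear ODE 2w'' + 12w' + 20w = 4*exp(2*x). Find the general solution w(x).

w = exp(2*x)/13 + C1*cos(x)*exp(-3*x) + C2*exp(-3*x)*sin(x)

Divide through by 2: w'' + 6w' + 10w = 2*exp(2*x).
Characteristic equation r² + 6r + 10 = 0 has discriminant (6)² - 4·(10) = -4 < 0, so r = -3 ± i.
Hence w_h = C1*cos(x)*exp(-3*x) + C2*exp(-3*x)*sin(x).
Try w_p = A*exp(2*x). Substituting into the equation and dividing by exp(2*x) gives A = 1/13, so w_p = exp(2*x)/13.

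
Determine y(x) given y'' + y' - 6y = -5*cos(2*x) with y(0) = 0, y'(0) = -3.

Characteristic equation r² + r - 6 = 0 factors as (r - 2)(r + 3) = 0, so r = 2, -3.
Hence y_h = C1*exp(2*x) + C2*exp(-3*x).
Try y_p = A*cos(2*x) + B*sin(2*x). Substituting and equating the coefficients of cos(2x) and sin(2x) gives A = 25/52, B = -5/52, so y_p = -5*sin(2*x)/52 + 25*cos(2*x)/52.
General solution: y = -5*sin(2*x)/52 + 25*cos(2*x)/52 + C1*exp(2*x) + C2*exp(-3*x).
Apply the initial conditions: y(0) = 25/52 + C1 + C2 = 0 and y'(0) = -5/26 - 3*C2 + 2*C1 = -3. Solving gives C1 = -17/20, C2 = 24/65.

y = -17*exp(2*x)/20 - 5*sin(2*x)/52 + 24*exp(-3*x)/65 + 25*cos(2*x)/52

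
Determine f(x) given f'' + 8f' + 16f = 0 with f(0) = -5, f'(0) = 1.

Characteristic equation r² + 8r + 16 = 0 has discriminant (8)² - 4·(16) = 0, so r = -4 is a repeated root.
Hence f_h = (C1 + C2*x)*exp(-4*x).
Apply the initial conditions: f(0) = C1 = -5 and f'(0) = C2 - 4*C1 = 1. Solving gives C1 = -5, C2 = -19.

f = -5*exp(-4*x) - 19*x*exp(-4*x)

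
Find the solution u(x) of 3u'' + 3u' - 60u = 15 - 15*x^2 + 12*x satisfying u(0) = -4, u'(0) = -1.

u = -187/800 - 629*exp(4*x)/288 - 356*exp(-5*x)/225 - 7*x/40 + x**2/4

Divide through by 3: u'' + u' - 20u = 5 - 5*x^2 + 4*x.
Characteristic equation r² + r - 20 = 0 factors as (r - 4)(r + 5) = 0, so r = 4, -5.
Hence u_h = C1*exp(4*x) + C2*exp(-5*x).
For the particular solution try u_p = A0 + A1*x + A2*x^2. Substituting and matching coefficients of each power of x gives A0 = -187/800, A1 = -7/40, A2 = 1/4, so u_p = -187/800 - 7*x/40 + x^2/4.
General solution: u = -187/800 - 7*x/40 + x^2/4 + C1*exp(4*x) + C2*exp(-5*x).
Apply the initial conditions: u(0) = -187/800 + C1 + C2 = -4 and u'(0) = -7/40 - 5*C2 + 4*C1 = -1. Solving gives C1 = -629/288, C2 = -356/225.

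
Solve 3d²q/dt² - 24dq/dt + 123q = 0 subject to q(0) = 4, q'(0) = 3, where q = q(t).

Divide through by 3: q'' - 8q' + 41q = 0.
Characteristic equation r² - 8r + 41 = 0 has discriminant (-8)² - 4·(41) = -100 < 0, so r = 4 ± 5i.
Hence q_h = C1*cos(5*t)*exp(4*t) + C2*exp(4*t)*sin(5*t).
Apply the initial conditions: q(0) = C1 = 4 and q'(0) = 4*C1 + 5*C2 = 3. Solving gives C1 = 4, C2 = -13/5.

q = 4*cos(5*t)*exp(4*t) - 13*exp(4*t)*sin(5*t)/5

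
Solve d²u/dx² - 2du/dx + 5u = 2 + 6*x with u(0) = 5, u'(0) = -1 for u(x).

u = 22/25 + 6*x/5 - 79*exp(x)*sin(2*x)/25 + 103*cos(2*x)*exp(x)/25

Characteristic equation r² - 2r + 5 = 0 has discriminant (-2)² - 4·(5) = -16 < 0, so r = 1 ± 2i.
Hence u_h = C1*cos(2*x)*exp(x) + C2*exp(x)*sin(2*x).
For the particular solution try u_p = A0 + A1*x. Substituting and matching coefficients of each power of x gives A0 = 22/25, A1 = 6/5, so u_p = 22/25 + 6*x/5.
General solution: u = 22/25 + 6*x/5 + C1*cos(2*x)*exp(x) + C2*exp(x)*sin(2*x).
Apply the initial conditions: u(0) = 22/25 + C1 = 5 and u'(0) = 6/5 + C1 + 2*C2 = -1. Solving gives C1 = 103/25, C2 = -79/25.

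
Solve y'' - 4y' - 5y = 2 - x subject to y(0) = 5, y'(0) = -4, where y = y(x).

Characteristic equation r² - 4r - 5 = 0 factors as (r - 5)(r + 1) = 0, so r = 5, -1.
Hence y_h = C1*exp(5*x) + C2*exp(-x).
For the particular solution try y_p = A0 + A1*x. Substituting and matching coefficients of each power of x gives A0 = -14/25, A1 = 1/5, so y_p = -14/25 + x/5.
General solution: y = -14/25 + x/5 + C1*exp(5*x) + C2*exp(-x).
Apply the initial conditions: y(0) = -14/25 + C1 + C2 = 5 and y'(0) = 1/5 - C2 + 5*C1 = -4. Solving gives C1 = 17/75, C2 = 16/3.

y = -14/25 + x/5 + 16*exp(-x)/3 + 17*exp(5*x)/75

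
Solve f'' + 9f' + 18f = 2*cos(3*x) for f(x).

Characteristic equation r² + 9r + 18 = 0 factors as (r + 3)(r + 6) = 0, so r = -3, -6.
Hence f_h = C1*exp(-3*x) + C2*exp(-6*x).
Try f_p = A*cos(3*x) + B*sin(3*x). Substituting and equating the coefficients of cos(3x) and sin(3x) gives A = 1/45, B = 1/15, so f_p = sin(3*x)/15 + cos(3*x)/45.

f = sin(3*x)/15 + cos(3*x)/45 + C1*exp(-3*x) + C2*exp(-6*x)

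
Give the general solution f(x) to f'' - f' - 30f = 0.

Characteristic equation r² - r - 30 = 0 factors as (r + 5)(r - 6) = 0, so r = -5, 6.
Hence f_h = C1*exp(-5*x) + C2*exp(6*x).

f = C1*exp(-5*x) + C2*exp(6*x)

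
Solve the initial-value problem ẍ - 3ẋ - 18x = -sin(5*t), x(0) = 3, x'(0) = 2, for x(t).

x = -15*cos(5*t)/2074 + 43*sin(5*t)/2074 + 61*exp(-3*t)/34 + 74*exp(6*t)/61

Characteristic equation r² - 3r - 18 = 0 factors as (r + 3)(r - 6) = 0, so r = -3, 6.
Hence x_h = C1*exp(-3*t) + C2*exp(6*t).
Try x_p = A*cos(5*t) + B*sin(5*t). Substituting and equating the coefficients of cos(5t) and sin(5t) gives A = -15/2074, B = 43/2074, so x_p = -15*cos(5*t)/2074 + 43*sin(5*t)/2074.
General solution: x = -15*cos(5*t)/2074 + 43*sin(5*t)/2074 + C1*exp(-3*t) + C2*exp(6*t).
Apply the initial conditions: x(0) = -15/2074 + C1 + C2 = 3 and x'(0) = 215/2074 - 3*C1 + 6*C2 = 2. Solving gives C1 = 61/34, C2 = 74/61.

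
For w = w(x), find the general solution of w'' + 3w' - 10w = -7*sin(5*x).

Characteristic equation r² + 3r - 10 = 0 factors as (r - 2)(r + 5) = 0, so r = 2, -5.
Hence w_h = C1*exp(2*x) + C2*exp(-5*x).
Try w_p = A*cos(5*x) + B*sin(5*x). Substituting and equating the coefficients of cos(5x) and sin(5x) gives A = 21/290, B = 49/290, so w_p = 21*cos(5*x)/290 + 49*sin(5*x)/290.

w = 21*cos(5*x)/290 + 49*sin(5*x)/290 + C1*exp(2*x) + C2*exp(-5*x)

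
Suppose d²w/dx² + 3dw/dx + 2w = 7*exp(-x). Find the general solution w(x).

w = C1*exp(-2*x) + C2*exp(-x) + 7*x*exp(-x)

Characteristic equation r² + 3r + 2 = 0 factors as (r + 2)(r + 1) = 0, so r = -2, -1.
Hence w_h = C1*exp(-2*x) + C2*exp(-x).
Since exp(-x) solves the homogeneous equation (r = -1 is a root of multiplicity 1), multiply the trial by x. Try w_p = A*x*exp(-x). Substituting into the equation and dividing by exp(-x) gives A = 7, so w_p = 7*x*exp(-x).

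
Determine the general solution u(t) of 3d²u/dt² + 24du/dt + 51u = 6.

u = 2/17 + C1*cos(t)*exp(-4*t) + C2*exp(-4*t)*sin(t)

Divide through by 3: u'' + 8u' + 17u = 2.
Characteristic equation r² + 8r + 17 = 0 has discriminant (8)² - 4·(17) = -4 < 0, so r = -4 ± i.
Hence u_h = C1*cos(t)*exp(-4*t) + C2*exp(-4*t)*sin(t).
For the particular solution try u_p = A0. Substituting and matching coefficients of each power of t gives A0 = 2/17, so u_p = 2/17.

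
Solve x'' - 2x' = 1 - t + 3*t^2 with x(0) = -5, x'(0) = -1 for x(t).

Characteristic equation r² - 2r = 0 factors as (r - 2)r = 0, so r = 2, 0.
Hence x_h = C1*exp(2*t) + C2.
Since 0 is a characteristic root (multiplicity 1), multiply the polynomial trial by t: try x_p = t*(A0 + A1*t + A2*t^2). Substituting and matching coefficients of each power of t gives A0 = -1, A1 = -1/2, A2 = -1/2, so x_p = -t - t^2/2 - t^3/2.
General solution: x = C2 - t - t^2/2 - t^3/2 + C1*exp(2*t).
Apply the initial conditions: x(0) = C1 + C2 = -5 and x'(0) = -1 + 2*C1 = -1. Solving gives C1 = 0, C2 = -5.

x = -5 - t - t**2/2 - t**3/2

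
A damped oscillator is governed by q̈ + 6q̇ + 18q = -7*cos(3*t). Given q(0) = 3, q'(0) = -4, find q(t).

q = -14*sin(3*t)/45 - 7*cos(3*t)/45 + 32*exp(-3*t)*sin(3*t)/15 + 142*cos(3*t)*exp(-3*t)/45

Characteristic equation r² + 6r + 18 = 0 has discriminant (6)² - 4·(18) = -36 < 0, so r = -3 ± 3i.
Hence q_h = C1*cos(3*t)*exp(-3*t) + C2*exp(-3*t)*sin(3*t).
Try q_p = A*cos(3*t) + B*sin(3*t). Substituting and equating the coefficients of cos(3t) and sin(3t) gives A = -7/45, B = -14/45, so q_p = -14*sin(3*t)/45 - 7*cos(3*t)/45.
General solution: q = -14*sin(3*t)/45 - 7*cos(3*t)/45 + C1*cos(3*t)*exp(-3*t) + C2*exp(-3*t)*sin(3*t).
Apply the initial conditions: q(0) = -7/45 + C1 = 3 and q'(0) = -14/15 - 3*C1 + 3*C2 = -4. Solving gives C1 = 142/45, C2 = 32/15.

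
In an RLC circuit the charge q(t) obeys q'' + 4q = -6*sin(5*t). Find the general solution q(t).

Characteristic equation r² + 4 = 0 has discriminant (0)² - 4·(4) = -16 < 0, so r = ± 2i.
Hence q_h = C1*cos(2*t) + C2*sin(2*t).
Try q_p = A*cos(5*t) + B*sin(5*t). Substituting and equating the coefficients of cos(5t) and sin(5t) gives A = 0, B = 2/7, so q_p = 2*sin(5*t)/7.

q = 2*sin(5*t)/7 + C1*cos(2*t) + C2*sin(2*t)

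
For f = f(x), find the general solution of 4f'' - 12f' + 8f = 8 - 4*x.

f = 1/4 - x/2 + C1*exp(2*x) + C2*exp(x)

Divide through by 4: f'' - 3f' + 2f = 2 - x.
Characteristic equation r² - 3r + 2 = 0 factors as (r - 2)(r - 1) = 0, so r = 2, 1.
Hence f_h = C1*exp(2*x) + C2*exp(x).
For the particular solution try f_p = A0 + A1*x. Substituting and matching coefficients of each power of x gives A0 = 1/4, A1 = -1/2, so f_p = 1/4 - x/2.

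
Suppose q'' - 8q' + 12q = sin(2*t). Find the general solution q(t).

Characteristic equation r² - 8r + 12 = 0 factors as (r - 2)(r - 6) = 0, so r = 2, 6.
Hence q_h = C1*exp(2*t) + C2*exp(6*t).
Try q_p = A*cos(2*t) + B*sin(2*t). Substituting and equating the coefficients of cos(2t) and sin(2t) gives A = 1/20, B = 1/40, so q_p = cos(2*t)/20 + sin(2*t)/40.

q = cos(2*t)/20 + sin(2*t)/40 + C1*exp(2*t) + C2*exp(6*t)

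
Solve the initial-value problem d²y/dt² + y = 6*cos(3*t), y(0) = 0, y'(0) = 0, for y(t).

Characteristic equation r² + 1 = 0 has discriminant (0)² - 4·(1) = -4 < 0, so r = ± i.
Hence y_h = C1*cos(t) + C2*sin(t).
Try y_p = A*cos(3*t) + B*sin(3*t). Substituting and equating the coefficients of cos(3t) and sin(3t) gives A = -3/4, B = 0, so y_p = -3*cos(3*t)/4.
General solution: y = -3*cos(3*t)/4 + C1*cos(t) + C2*sin(t).
Apply the initial conditions: y(0) = -3/4 + C1 = 0 and y'(0) = C2 = 0. Solving gives C1 = 3/4, C2 = 0.

y = -3*cos(3*t)/4 + 3*cos(t)/4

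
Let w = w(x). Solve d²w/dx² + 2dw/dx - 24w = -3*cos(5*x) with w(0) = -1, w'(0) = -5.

Characteristic equation r² + 2r - 24 = 0 factors as (r - 4)(r + 6) = 0, so r = 4, -6.
Hence w_h = C1*exp(4*x) + C2*exp(-6*x).
Try w_p = A*cos(5*x) + B*sin(5*x). Substituting and equating the coefficients of cos(5x) and sin(5x) gives A = 147/2501, B = -30/2501, so w_p = -30*sin(5*x)/2501 + 147*cos(5*x)/2501.
General solution: w = -30*sin(5*x)/2501 + 147*cos(5*x)/2501 + C1*exp(4*x) + C2*exp(-6*x).
Apply the initial conditions: w(0) = 147/2501 + C1 + C2 = -1 and w'(0) = -150/2501 - 6*C2 + 4*C1 = -5. Solving gives C1 = -463/410, C2 = 43/610.

w = -463*exp(4*x)/410 - 30*sin(5*x)/2501 + 43*exp(-6*x)/610 + 147*cos(5*x)/2501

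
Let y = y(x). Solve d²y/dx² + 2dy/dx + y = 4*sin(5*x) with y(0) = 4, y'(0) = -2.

Characteristic equation r² + 2r + 1 = 0 has discriminant (2)² - 4·(1) = 0, so r = -1 is a repeated root.
Hence y_h = (C1 + C2*x)*exp(-x).
Try y_p = A*cos(5*x) + B*sin(5*x). Substituting and equating the coefficients of cos(5x) and sin(5x) gives A = -10/169, B = -24/169, so y_p = -24*sin(5*x)/169 - 10*cos(5*x)/169.
General solution: y = -24*sin(5*x)/169 - 10*cos(5*x)/169 + C1*exp(-x) + C2*x*exp(-x).
Apply the initial conditions: y(0) = -10/169 + C1 = 4 and y'(0) = -120/169 + C2 - C1 = -2. Solving gives C1 = 686/169, C2 = 36/13.

y = -24*sin(5*x)/169 - 10*cos(5*x)/169 + 686*exp(-x)/169 + 36*x*exp(-x)/13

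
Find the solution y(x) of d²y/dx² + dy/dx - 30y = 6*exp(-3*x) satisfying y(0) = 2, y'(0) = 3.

Characteristic equation r² + r - 30 = 0 factors as (r - 5)(r + 6) = 0, so r = 5, -6.
Hence y_h = C1*exp(5*x) + C2*exp(-6*x).
Try y_p = A*exp(-3*x). Substituting into the equation and dividing by exp(-3*x) gives A = -1/4, so y_p = -exp(-3*x)/4.
General solution: y = -exp(-3*x)/4 + C1*exp(5*x) + C2*exp(-6*x).
Apply the initial conditions: y(0) = -1/4 + C1 + C2 = 2 and y'(0) = 3/4 - 6*C2 + 5*C1 = 3. Solving gives C1 = 63/44, C2 = 9/11.

y = -exp(-3*x)/4 + 9*exp(-6*x)/11 + 63*exp(5*x)/44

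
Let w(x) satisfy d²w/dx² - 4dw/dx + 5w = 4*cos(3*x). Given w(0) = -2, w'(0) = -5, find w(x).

w = -3*sin(3*x)/10 - cos(3*x)/10 - 19*cos(x)*exp(2*x)/10 - 3*exp(2*x)*sin(x)/10

Characteristic equation r² - 4r + 5 = 0 has discriminant (-4)² - 4·(5) = -4 < 0, so r = 2 ± i.
Hence w_h = C1*cos(x)*exp(2*x) + C2*exp(2*x)*sin(x).
Try w_p = A*cos(3*x) + B*sin(3*x). Substituting and equating the coefficients of cos(3x) and sin(3x) gives A = -1/10, B = -3/10, so w_p = -3*sin(3*x)/10 - cos(3*x)/10.
General solution: w = -3*sin(3*x)/10 - cos(3*x)/10 + C1*cos(x)*exp(2*x) + C2*exp(2*x)*sin(x).
Apply the initial conditions: w(0) = -1/10 + C1 = -2 and w'(0) = -9/10 + C2 + 2*C1 = -5. Solving gives C1 = -19/10, C2 = -3/10.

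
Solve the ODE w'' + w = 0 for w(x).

w = C1*cos(x) + C2*sin(x)

Characteristic equation r² + 1 = 0 has discriminant (0)² - 4·(1) = -4 < 0, so r = ± i.
Hence w_h = C1*cos(x) + C2*sin(x).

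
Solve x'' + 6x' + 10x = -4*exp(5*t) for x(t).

x = -4*exp(5*t)/65 + C1*cos(t)*exp(-3*t) + C2*exp(-3*t)*sin(t)

Characteristic equation r² + 6r + 10 = 0 has discriminant (6)² - 4·(10) = -4 < 0, so r = -3 ± i.
Hence x_h = C1*cos(t)*exp(-3*t) + C2*exp(-3*t)*sin(t).
Try x_p = A*exp(5*t). Substituting into the equation and dividing by exp(5*t) gives A = -4/65, so x_p = -4*exp(5*t)/65.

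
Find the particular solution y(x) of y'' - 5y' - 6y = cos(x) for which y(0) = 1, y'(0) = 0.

Characteristic equation r² - 5r - 6 = 0 factors as (r + 1)(r - 6) = 0, so r = -1, 6.
Hence y_h = C1*exp(-x) + C2*exp(6*x).
Try y_p = A*cos(x) + B*sin(x). Substituting and equating the coefficients of cos(x) and sin(x) gives A = -7/74, B = -5/74, so y_p = -7*cos(x)/74 - 5*sin(x)/74.
General solution: y = -7*cos(x)/74 - 5*sin(x)/74 + C1*exp(-x) + C2*exp(6*x).
Apply the initial conditions: y(0) = -7/74 + C1 + C2 = 1 and y'(0) = -5/74 - C1 + 6*C2 = 0. Solving gives C1 = 13/14, C2 = 43/259.

y = -7*cos(x)/74 - 5*sin(x)/74 + 13*exp(-x)/14 + 43*exp(6*x)/259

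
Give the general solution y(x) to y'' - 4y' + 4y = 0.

y = C1*exp(2*x) + C2*x*exp(2*x)

Characteristic equation r² - 4r + 4 = 0 has discriminant (-4)² - 4·(4) = 0, so r = 2 is a repeated root.
Hence y_h = (C1 + C2*x)*exp(2*x).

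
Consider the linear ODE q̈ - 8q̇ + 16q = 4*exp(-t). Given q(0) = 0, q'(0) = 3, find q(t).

q = -4*exp(4*t)/25 + 4*exp(-t)/25 + 19*t*exp(4*t)/5

Characteristic equation r² - 8r + 16 = 0 has discriminant (-8)² - 4·(16) = 0, so r = 4 is a repeated root.
Hence q_h = (C1 + C2*t)*exp(4*t).
Try q_p = A*exp(-t). Substituting into the equation and dividing by exp(-t) gives A = 4/25, so q_p = 4*exp(-t)/25.
General solution: q = 4*exp(-t)/25 + C1*exp(4*t) + C2*t*exp(4*t).
Apply the initial conditions: q(0) = 4/25 + C1 = 0 and q'(0) = -4/25 + C2 + 4*C1 = 3. Solving gives C1 = -4/25, C2 = 19/5.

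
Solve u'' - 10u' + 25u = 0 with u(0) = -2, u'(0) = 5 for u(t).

Characteristic equation r² - 10r + 25 = 0 has discriminant (-10)² - 4·(25) = 0, so r = 5 is a repeated root.
Hence u_h = (C1 + C2*t)*exp(5*t).
Apply the initial conditions: u(0) = C1 = -2 and u'(0) = C2 + 5*C1 = 5. Solving gives C1 = -2, C2 = 15.

u = -2*exp(5*t) + 15*t*exp(5*t)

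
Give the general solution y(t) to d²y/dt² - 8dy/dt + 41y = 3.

Characteristic equation r² - 8r + 41 = 0 has discriminant (-8)² - 4·(41) = -100 < 0, so r = 4 ± 5i.
Hence y_h = C1*cos(5*t)*exp(4*t) + C2*exp(4*t)*sin(5*t).
For the particular solution try y_p = A0. Substituting and matching coefficients of each power of t gives A0 = 3/41, so y_p = 3/41.

y = 3/41 + C1*cos(5*t)*exp(4*t) + C2*exp(4*t)*sin(5*t)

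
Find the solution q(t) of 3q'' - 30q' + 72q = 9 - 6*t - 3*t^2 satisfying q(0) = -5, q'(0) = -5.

q = 137/1728 - 819*exp(4*t)/64 - 17*t/144 - t**2/24 + 1667*exp(6*t)/216

Divide through by 3: q'' - 10q' + 24q = 3 - t^2 - 2*t.
Characteristic equation r² - 10r + 24 = 0 factors as (r - 4)(r - 6) = 0, so r = 4, 6.
Hence q_h = C1*exp(4*t) + C2*exp(6*t).
For the particular solution try q_p = A0 + A1*t + A2*t^2. Substituting and matching coefficients of each power of t gives A0 = 2**(79/148)*3**(26/111)*5**(199/222)*7**(22/111)/147, A1 = -17/144, A2 = -1/24, so q_p = 137/1728 - 17*t/144 - t^2/24.
General solution: q = 137/1728 - 17*t/144 - t^2/24 + C1*exp(4*t) + C2*exp(6*t).
Apply the initial conditions: q(0) = 137/1728 + C1 + C2 = -5 and q'(0) = -17/144 + 4*C1 + 6*C2 = -5. Solving gives C1 = -819/64, C2 = 1667/216.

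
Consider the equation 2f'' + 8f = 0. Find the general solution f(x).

Divide through by 2: f'' + 4f = 0.
Characteristic equation r² + 4 = 0 has discriminant (0)² - 4·(4) = -16 < 0, so r = ± 2i.
Hence f_h = C1*cos(2*x) + C2*sin(2*x).

f = C1*cos(2*x) + C2*sin(2*x)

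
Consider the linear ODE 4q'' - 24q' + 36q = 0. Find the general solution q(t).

Divide through by 4: q'' - 6q' + 9q = 0.
Characteristic equation r² - 6r + 9 = 0 has discriminant (-6)² - 4·(9) = 0, so r = 3 is a repeated root.
Hence q_h = (C1 + C2*t)*exp(3*t).

q = C1*exp(3*t) + C2*t*exp(3*t)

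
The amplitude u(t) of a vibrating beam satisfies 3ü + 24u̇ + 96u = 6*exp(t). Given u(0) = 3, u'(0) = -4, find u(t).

u = 2*exp(t)/41 + 121*cos(4*t)*exp(-4*t)/41 + 159*exp(-4*t)*sin(4*t)/82

Divide through by 3: u'' + 8u' + 32u = 2*exp(t).
Characteristic equation r² + 8r + 32 = 0 has discriminant (8)² - 4·(32) = -64 < 0, so r = -4 ± 4i.
Hence u_h = C1*cos(4*t)*exp(-4*t) + C2*exp(-4*t)*sin(4*t).
Try u_p = A*exp(t). Substituting into the equation and dividing by exp(t) gives A = 2/41, so u_p = 2*exp(t)/41.
General solution: u = 2*exp(t)/41 + C1*cos(4*t)*exp(-4*t) + C2*exp(-4*t)*sin(4*t).
Apply the initial conditions: u(0) = 2/41 + C1 = 3 and u'(0) = 2/41 - 4*C1 + 4*C2 = -4. Solving gives C1 = 121/41, C2 = 159/82.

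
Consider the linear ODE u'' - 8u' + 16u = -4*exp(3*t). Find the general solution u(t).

Characteristic equation r² - 8r + 16 = 0 has discriminant (-8)² - 4·(16) = 0, so r = 4 is a repeated root.
Hence u_h = (C1 + C2*t)*exp(4*t).
Try u_p = A*exp(3*t). Substituting into the equation and dividing by exp(3*t) gives A = -4, so u_p = -4*exp(3*t).

u = -4*exp(3*t) + C1*exp(4*t) + C2*t*exp(4*t)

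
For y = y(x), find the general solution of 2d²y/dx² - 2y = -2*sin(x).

y = sin(x)/2 + C1*exp(x) + C2*exp(-x)

Divide through by 2: y'' - y = -sin(x).
Characteristic equation r² - 1 = 0 factors as (r - 1)(r + 1) = 0, so r = 1, -1.
Hence y_h = C1*exp(x) + C2*exp(-x).
Try y_p = A*cos(x) + B*sin(x). Substituting and equating the coefficients of cos(x) and sin(x) gives A = 0, B = 1/2, so y_p = sin(x)/2.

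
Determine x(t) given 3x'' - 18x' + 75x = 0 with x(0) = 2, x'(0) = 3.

Divide through by 3: x'' - 6x' + 25x = 0.
Characteristic equation r² - 6r + 25 = 0 has discriminant (-6)² - 4·(25) = -64 < 0, so r = 3 ± 4i.
Hence x_h = C1*cos(4*t)*exp(3*t) + C2*exp(3*t)*sin(4*t).
Apply the initial conditions: x(0) = C1 = 2 and x'(0) = 3*C1 + 4*C2 = 3. Solving gives C1 = 2, C2 = -3/4.

x = 2*cos(4*t)*exp(3*t) - 3*exp(3*t)*sin(4*t)/4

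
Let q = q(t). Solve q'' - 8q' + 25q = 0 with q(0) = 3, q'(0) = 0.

q = -4*exp(4*t)*sin(3*t) + 3*cos(3*t)*exp(4*t)

Characteristic equation r² - 8r + 25 = 0 has discriminant (-8)² - 4·(25) = -36 < 0, so r = 4 ± 3i.
Hence q_h = C1*cos(3*t)*exp(4*t) + C2*exp(4*t)*sin(3*t).
Apply the initial conditions: q(0) = C1 = 3 and q'(0) = 3*C2 + 4*C1 = 0. Solving gives C1 = 3, C2 = -4.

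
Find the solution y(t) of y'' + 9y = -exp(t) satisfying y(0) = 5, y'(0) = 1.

y = -exp(t)/10 + 11*sin(3*t)/30 + 51*cos(3*t)/10

Characteristic equation r² + 9 = 0 has discriminant (0)² - 4·(9) = -36 < 0, so r = ± 3i.
Hence y_h = C1*cos(3*t) + C2*sin(3*t).
Try y_p = A*exp(t). Substituting into the equation and dividing by exp(t) gives A = -1/10, so y_p = -exp(t)/10.
General solution: y = -exp(t)/10 + C1*cos(3*t) + C2*sin(3*t).
Apply the initial conditions: y(0) = -1/10 + C1 = 5 and y'(0) = -1/10 + 3*C2 = 1. Solving gives C1 = 51/10, C2 = 11/30.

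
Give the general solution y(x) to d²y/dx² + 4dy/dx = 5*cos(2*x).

y = C2 + sin(2*x)/2 - cos(2*x)/4 + C1*exp(-4*x)

Characteristic equation r² + 4r = 0 factors as (r + 4)r = 0, so r = -4, 0.
Hence y_h = C1*exp(-4*x) + C2.
Try y_p = A*cos(2*x) + B*sin(2*x). Substituting and equating the coefficients of cos(2x) and sin(2x) gives A = -1/4, B = 1/2, so y_p = sin(2*x)/2 - cos(2*x)/4.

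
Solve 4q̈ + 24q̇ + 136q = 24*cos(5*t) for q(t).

q = 6*cos(5*t)/109 + 20*sin(5*t)/109 + C1*cos(5*t)*exp(-3*t) + C2*exp(-3*t)*sin(5*t)

Divide through by 4: q'' + 6q' + 34q = 6*cos(5*t).
Characteristic equation r² + 6r + 34 = 0 has discriminant (6)² - 4·(34) = -100 < 0, so r = -3 ± 5i.
Hence q_h = C1*cos(5*t)*exp(-3*t) + C2*exp(-3*t)*sin(5*t).
Try q_p = A*cos(5*t) + B*sin(5*t). Substituting and equating the coefficients of cos(5t) and sin(5t) gives A = 6/109, B = 20/109, so q_p = 6*cos(5*t)/109 + 20*sin(5*t)/109.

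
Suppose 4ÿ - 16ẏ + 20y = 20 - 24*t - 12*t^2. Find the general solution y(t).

y = -61/125 - 54*t/25 - 3*t**2/5 + C1*cos(t)*exp(2*t) + C2*exp(2*t)*sin(t)

Divide through by 4: y'' - 4y' + 5y = 5 - 6*t - 3*t^2.
Characteristic equation r² - 4r + 5 = 0 has discriminant (-4)² - 4·(5) = -4 < 0, so r = 2 ± i.
Hence y_h = C1*cos(t)*exp(2*t) + C2*exp(2*t)*sin(t).
For the particular solution try y_p = A0 + A1*t + A2*t^2. Substituting and matching coefficients of each power of t gives A0 = -61/125, A1 = -54/25, A2 = -3/5, so y_p = -61/125 - 54*t/25 - 3*t^2/5.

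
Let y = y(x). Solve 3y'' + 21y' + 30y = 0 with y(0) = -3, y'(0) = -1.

y = -16*exp(-2*x)/3 + 7*exp(-5*x)/3

Divide through by 3: y'' + 7y' + 10y = 0.
Characteristic equation r² + 7r + 10 = 0 factors as (r + 2)(r + 5) = 0, so r = -2, -5.
Hence y_h = C1*exp(-2*x) + C2*exp(-5*x).
Apply the initial conditions: y(0) = C1 + C2 = -3 and y'(0) = -5*C2 - 2*C1 = -1. Solving gives C1 = -16/3, C2 = 7/3.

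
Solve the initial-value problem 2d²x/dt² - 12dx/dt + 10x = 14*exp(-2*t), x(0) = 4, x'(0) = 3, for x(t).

Divide through by 2: x'' - 6x' + 5x = 7*exp(-2*t).
Characteristic equation r² - 6r + 5 = 0 factors as (r - 5)(r - 1) = 0, so r = 5, 1.
Hence x_h = C1*exp(5*t) + C2*exp(t).
Try x_p = A*exp(-2*t). Substituting into the equation and dividing by exp(-2*t) gives A = 1/3, so x_p = exp(-2*t)/3.
General solution: x = exp(-2*t)/3 + C1*exp(5*t) + C2*exp(t).
Apply the initial conditions: x(0) = 1/3 + C1 + C2 = 4 and x'(0) = -2/3 + C2 + 5*C1 = 3. Solving gives C1 = 0, C2 = 11/3.

x = exp(-2*t)/3 + 11*exp(t)/3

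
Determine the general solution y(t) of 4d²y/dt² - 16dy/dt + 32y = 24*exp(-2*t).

y = 3*exp(-2*t)/10 + C1*cos(2*t)*exp(2*t) + C2*exp(2*t)*sin(2*t)

Divide through by 4: y'' - 4y' + 8y = 6*exp(-2*t).
Characteristic equation r² - 4r + 8 = 0 has discriminant (-4)² - 4·(8) = -16 < 0, so r = 2 ± 2i.
Hence y_h = C1*cos(2*t)*exp(2*t) + C2*exp(2*t)*sin(2*t).
Try y_p = A*exp(-2*t). Substituting into the equation and dividing by exp(-2*t) gives A = 3/10, so y_p = 3*exp(-2*t)/10.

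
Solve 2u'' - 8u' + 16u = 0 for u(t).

u = C1*cos(2*t)*exp(2*t) + C2*exp(2*t)*sin(2*t)

Divide through by 2: u'' - 4u' + 8u = 0.
Characteristic equation r² - 4r + 8 = 0 has discriminant (-4)² - 4·(8) = -16 < 0, so r = 2 ± 2i.
Hence u_h = C1*cos(2*t)*exp(2*t) + C2*exp(2*t)*sin(2*t).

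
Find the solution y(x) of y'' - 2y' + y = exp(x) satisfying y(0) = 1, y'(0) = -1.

Characteristic equation r² - 2r + 1 = 0 has discriminant (-2)² - 4·(1) = 0, so r = 1 is a repeated root.
Hence y_h = (C1 + C2*x)*exp(x).
Since exp(x) solves the homogeneous equation (r = 1 is a root of multiplicity 2), multiply the trial by x^2. Try y_p = A*x^2*exp(x). Substituting into the equation and dividing by exp(x) gives A = 1/2, so y_p = x^2*exp(x)/2.
General solution: y = C1*exp(x) + x^2*exp(x)/2 + C2*x*exp(x).
Apply the initial conditions: y(0) = C1 = 1 and y'(0) = C1 + C2 = -1. Solving gives C1 = 1, C2 = -2.

y = x**2*exp(x)/2 - 2*x*exp(x) + exp(x)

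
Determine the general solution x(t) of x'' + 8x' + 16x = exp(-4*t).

x = C1*exp(-4*t) + t**2*exp(-4*t)/2 + C2*t*exp(-4*t)

Characteristic equation r² + 8r + 16 = 0 has discriminant (8)² - 4·(16) = 0, so r = -4 is a repeated root.
Hence x_h = (C1 + C2*t)*exp(-4*t).
Since exp(-4*t) solves the homogeneous equation (r = -4 is a root of multiplicity 2), multiply the trial by t^2. Try x_p = A*t^2*exp(-4*t). Substituting into the equation and dividing by exp(-4*t) gives A = 1/2, so x_p = t^2*exp(-4*t)/2.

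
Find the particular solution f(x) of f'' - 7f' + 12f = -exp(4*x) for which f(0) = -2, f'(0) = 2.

Characteristic equation r² - 7r + 12 = 0 factors as (r - 4)(r - 3) = 0, so r = 4, 3.
Hence f_h = C1*exp(4*x) + C2*exp(3*x).
Since exp(4*x) solves the homogeneous equation (r = 4 is a root of multiplicity 1), multiply the trial by x. Try f_p = A*x*exp(4*x). Substituting into the equation and dividing by exp(4*x) gives A = -1, so f_p = -x*exp(4*x).
General solution: f = C1*exp(4*x) + C2*exp(3*x) - x*exp(4*x).
Apply the initial conditions: f(0) = C1 + C2 = -2 and f'(0) = -1 + 3*C2 + 4*C1 = 2. Solving gives C1 = 9, C2 = -11.

f = -11*exp(3*x) + 9*exp(4*x) - x*exp(4*x)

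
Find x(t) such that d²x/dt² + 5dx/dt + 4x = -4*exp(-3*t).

Characteristic equation r² + 5r + 4 = 0 factors as (r + 1)(r + 4) = 0, so r = -1, -4.
Hence x_h = C1*exp(-t) + C2*exp(-4*t).
Try x_p = A*exp(-3*t). Substituting into the equation and dividing by exp(-3*t) gives A = 2, so x_p = 2*exp(-3*t).

x = 2*exp(-3*t) + C1*exp(-t) + C2*exp(-4*t)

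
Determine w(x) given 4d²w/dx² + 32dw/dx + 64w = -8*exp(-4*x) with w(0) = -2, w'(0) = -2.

Divide through by 4: w'' + 8w' + 16w = -2*exp(-4*x).
Characteristic equation r² + 8r + 16 = 0 has discriminant (8)² - 4·(16) = 0, so r = -4 is a repeated root.
Hence w_h = (C1 + C2*x)*exp(-4*x).
Since exp(-4*x) solves the homogeneous equation (r = -4 is a root of multiplicity 2), multiply the trial by x^2. Try w_p = A*x^2*exp(-4*x). Substituting into the equation and dividing by exp(-4*x) gives A = -1, so w_p = -x^2*exp(-4*x).
General solution: w = C1*exp(-4*x) - x^2*exp(-4*x) + C2*x*exp(-4*x).
Apply the initial conditions: w(0) = C1 = -2 and w'(0) = C2 - 4*C1 = -2. Solving gives C1 = -2, C2 = -10.

w = -2*exp(-4*x) - x**2*exp(-4*x) - 10*x*exp(-4*x)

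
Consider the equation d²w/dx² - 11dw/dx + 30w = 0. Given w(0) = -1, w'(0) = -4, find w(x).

Characteristic equation r² - 11r + 30 = 0 factors as (r - 5)(r - 6) = 0, so r = 5, 6.
Hence w_h = C1*exp(5*x) + C2*exp(6*x).
Apply the initial conditions: w(0) = C1 + C2 = -1 and w'(0) = 5*C1 + 6*C2 = -4. Solving gives C1 = -2, C2 = 1.

w = -2*exp(5*x) + exp(6*x)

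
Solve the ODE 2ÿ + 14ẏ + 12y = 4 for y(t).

Divide through by 2: y'' + 7y' + 6y = 2.
Characteristic equation r² + 7r + 6 = 0 factors as (r + 6)(r + 1) = 0, so r = -6, -1.
Hence y_h = C1*exp(-6*t) + C2*exp(-t).
For the particular solution try y_p = A0. Substituting and matching coefficients of each power of t gives A0 = 1/3, so y_p = 1/3.

y = 1/3 + C1*exp(-6*t) + C2*exp(-t)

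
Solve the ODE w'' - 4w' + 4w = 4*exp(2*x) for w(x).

w = C1*exp(2*x) + 2*x**2*exp(2*x) + C2*x*exp(2*x)

Characteristic equation r² - 4r + 4 = 0 has discriminant (-4)² - 4·(4) = 0, so r = 2 is a repeated root.
Hence w_h = (C1 + C2*x)*exp(2*x).
Since exp(2*x) solves the homogeneous equation (r = 2 is a root of multiplicity 2), multiply the trial by x^2. Try w_p = A*x^2*exp(2*x). Substituting into the equation and dividing by exp(2*x) gives A = 2, so w_p = 2*x^2*exp(2*x).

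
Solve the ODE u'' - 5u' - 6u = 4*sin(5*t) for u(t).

Characteristic equation r² - 5r - 6 = 0 factors as (r - 6)(r + 1) = 0, so r = 6, -1.
Hence u_h = C1*exp(6*t) + C2*exp(-t).
Try u_p = A*cos(5*t) + B*sin(5*t). Substituting and equating the coefficients of cos(5t) and sin(5t) gives A = 50/793, B = -62/793, so u_p = -62*sin(5*t)/793 + 50*cos(5*t)/793.

u = -62*sin(5*t)/793 + 50*cos(5*t)/793 + C1*exp(6*t) + C2*exp(-t)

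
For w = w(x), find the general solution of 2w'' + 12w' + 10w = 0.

w = C1*exp(-x) + C2*exp(-5*x)

Divide through by 2: w'' + 6w' + 5w = 0.
Characteristic equation r² + 6r + 5 = 0 factors as (r + 1)(r + 5) = 0, so r = -1, -5.
Hence w_h = C1*exp(-x) + C2*exp(-5*x).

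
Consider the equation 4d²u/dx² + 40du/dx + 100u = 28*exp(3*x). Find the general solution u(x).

Divide through by 4: u'' + 10u' + 25u = 7*exp(3*x).
Characteristic equation r² + 10r + 25 = 0 has discriminant (10)² - 4·(25) = 0, so r = -5 is a repeated root.
Hence u_h = (C1 + C2*x)*exp(-5*x).
Try u_p = A*exp(3*x). Substituting into the equation and dividing by exp(3*x) gives A = 7/64, so u_p = 7*exp(3*x)/64.

u = 7*exp(3*x)/64 + C1*exp(-5*x) + C2*x*exp(-5*x)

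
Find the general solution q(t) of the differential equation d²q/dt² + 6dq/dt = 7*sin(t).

Characteristic equation r² + 6r = 0 factors as (r + 6)r = 0, so r = -6, 0.
Hence q_h = C1*exp(-6*t) + C2.
Try q_p = A*cos(t) + B*sin(t). Substituting and equating the coefficients of cos(t) and sin(t) gives A = -42/37, B = -7/37, so q_p = -42*cos(t)/37 - 7*sin(t)/37.

q = C2 - 42*cos(t)/37 - 7*sin(t)/37 + C1*exp(-6*t)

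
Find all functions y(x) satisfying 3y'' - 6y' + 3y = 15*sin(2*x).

Divide through by 3: y'' - 2y' + y = 5*sin(2*x).
Characteristic equation r² - 2r + 1 = 0 has discriminant (-2)² - 4·(1) = 0, so r = 1 is a repeated root.
Hence y_h = (C1 + C2*x)*exp(x).
Try y_p = A*cos(2*x) + B*sin(2*x). Substituting and equating the coefficients of cos(2x) and sin(2x) gives A = 4/5, B = -3/5, so y_p = -3*sin(2*x)/5 + 4*cos(2*x)/5.

y = -3*sin(2*x)/5 + 4*cos(2*x)/5 + C1*exp(x) + C2*x*exp(x)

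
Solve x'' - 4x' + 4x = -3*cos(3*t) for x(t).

x = 15*cos(3*t)/169 + 36*sin(3*t)/169 + C1*exp(2*t) + C2*t*exp(2*t)

Characteristic equation r² - 4r + 4 = 0 has discriminant (-4)² - 4·(4) = 0, so r = 2 is a repeated root.
Hence x_h = (C1 + C2*t)*exp(2*t).
Try x_p = A*cos(3*t) + B*sin(3*t). Substituting and equating the coefficients of cos(3t) and sin(3t) gives A = 15/169, B = 36/169, so x_p = 15*cos(3*t)/169 + 36*sin(3*t)/169.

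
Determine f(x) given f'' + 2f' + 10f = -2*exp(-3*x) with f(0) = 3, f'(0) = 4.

Characteristic equation r² + 2r + 10 = 0 has discriminant (2)² - 4·(10) = -36 < 0, so r = -1 ± 3i.
Hence f_h = C1*cos(3*x)*exp(-x) + C2*exp(-x)*sin(3*x).
Try f_p = A*exp(-3*x). Substituting into the equation and dividing by exp(-3*x) gives A = -2/13, so f_p = -2*exp(-3*x)/13.
General solution: f = -2*exp(-3*x)/13 + C1*cos(3*x)*exp(-x) + C2*exp(-x)*sin(3*x).
Apply the initial conditions: f(0) = -2/13 + C1 = 3 and f'(0) = 6/13 - C1 + 3*C2 = 4. Solving gives C1 = 41/13, C2 = 29/13.

f = -2*exp(-3*x)/13 + 29*exp(-x)*sin(3*x)/13 + 41*cos(3*x)*exp(-x)/13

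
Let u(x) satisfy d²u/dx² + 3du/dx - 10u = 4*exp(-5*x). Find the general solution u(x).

u = C1*exp(2*x) + C2*exp(-5*x) - 4*x*exp(-5*x)/7

Characteristic equation r² + 3r - 10 = 0 factors as (r - 2)(r + 5) = 0, so r = 2, -5.
Hence u_h = C1*exp(2*x) + C2*exp(-5*x).
Since exp(-5*x) solves the homogeneous equation (r = -5 is a root of multiplicity 1), multiply the trial by x. Try u_p = A*x*exp(-5*x). Substituting into the equation and dividing by exp(-5*x) gives A = -4/7, so u_p = -4*x*exp(-5*x)/7.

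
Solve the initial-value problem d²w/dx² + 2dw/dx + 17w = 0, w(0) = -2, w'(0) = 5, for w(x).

Characteristic equation r² + 2r + 17 = 0 has discriminant (2)² - 4·(17) = -64 < 0, so r = -1 ± 4i.
Hence w_h = C1*cos(4*x)*exp(-x) + C2*exp(-x)*sin(4*x).
Apply the initial conditions: w(0) = C1 = -2 and w'(0) = -C1 + 4*C2 = 5. Solving gives C1 = -2, C2 = 3/4.

w = -2*cos(4*x)*exp(-x) + 3*exp(-x)*sin(4*x)/4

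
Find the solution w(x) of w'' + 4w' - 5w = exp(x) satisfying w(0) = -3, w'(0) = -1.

w = -97*exp(x)/36 - 11*exp(-5*x)/36 + x*exp(x)/6

Characteristic equation r² + 4r - 5 = 0 factors as (r - 1)(r + 5) = 0, so r = 1, -5.
Hence w_h = C1*exp(x) + C2*exp(-5*x).
Since exp(x) solves the homogeneous equation (r = 1 is a root of multiplicity 1), multiply the trial by x. Try w_p = A*x*exp(x). Substituting into the equation and dividing by exp(x) gives A = 1/6, so w_p = x*exp(x)/6.
General solution: w = C1*exp(x) + C2*exp(-5*x) + x*exp(x)/6.
Apply the initial conditions: w(0) = C1 + C2 = -3 and w'(0) = 1/6 + C1 - 5*C2 = -1. Solving gives C1 = -97/36, C2 = -11/36.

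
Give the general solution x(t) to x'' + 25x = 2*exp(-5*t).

Characteristic equation r² + 25 = 0 has discriminant (0)² - 4·(25) = -100 < 0, so r = ± 5i.
Hence x_h = C1*cos(5*t) + C2*sin(5*t).
Try x_p = A*exp(-5*t). Substituting into the equation and dividing by exp(-5*t) gives A = 1/25, so x_p = exp(-5*t)/25.

x = exp(-5*t)/25 + C1*cos(5*t) + C2*sin(5*t)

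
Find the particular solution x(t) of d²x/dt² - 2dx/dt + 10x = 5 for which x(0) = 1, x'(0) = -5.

Characteristic equation r² - 2r + 10 = 0 has discriminant (-2)² - 4·(10) = -36 < 0, so r = 1 ± 3i.
Hence x_h = C1*cos(3*t)*exp(t) + C2*exp(t)*sin(3*t).
For the particular solution try x_p = A0. Substituting and matching coefficients of each power of t gives A0 = 1/2, so x_p = 1/2.
General solution: x = 1/2 + C1*cos(3*t)*exp(t) + C2*exp(t)*sin(3*t).
Apply the initial conditions: x(0) = 1/2 + C1 = 1 and x'(0) = C1 + 3*C2 = -5. Solving gives C1 = 1/2, C2 = -11/6.

x = 1/2 + cos(3*t)*exp(t)/2 - 11*exp(t)*sin(3*t)/6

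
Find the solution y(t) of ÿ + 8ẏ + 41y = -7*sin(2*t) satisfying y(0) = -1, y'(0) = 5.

y = -259*sin(2*t)/1625 + 112*cos(2*t)/1625 - 1737*cos(5*t)*exp(-4*t)/1625 + 339*exp(-4*t)*sin(5*t)/1625

Characteristic equation r² + 8r + 41 = 0 has discriminant (8)² - 4·(41) = -100 < 0, so r = -4 ± 5i.
Hence y_h = C1*cos(5*t)*exp(-4*t) + C2*exp(-4*t)*sin(5*t).
Try y_p = A*cos(2*t) + B*sin(2*t). Substituting and equating the coefficients of cos(2t) and sin(2t) gives A = 112/1625, B = -259/1625, so y_p = -259*sin(2*t)/1625 + 112*cos(2*t)/1625.
General solution: y = -259*sin(2*t)/1625 + 112*cos(2*t)/1625 + C1*cos(5*t)*exp(-4*t) + C2*exp(-4*t)*sin(5*t).
Apply the initial conditions: y(0) = 112/1625 + C1 = -1 and y'(0) = -518/1625 - 4*C1 + 5*C2 = 5. Solving gives C1 = -1737/1625, C2 = 339/1625.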